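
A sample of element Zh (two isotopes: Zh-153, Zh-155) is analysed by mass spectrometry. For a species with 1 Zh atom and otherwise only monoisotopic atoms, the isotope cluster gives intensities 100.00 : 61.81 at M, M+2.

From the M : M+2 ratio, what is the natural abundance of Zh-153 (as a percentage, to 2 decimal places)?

Write p for the Zh-153 fraction. I(M+2)/I(M) = [C(1,1)·p^0·(1−p)] / p^1 = 1·(1−p)/p = 61.81/100.00 = 0.6181
(1−p)/p = 0.6181/1 = 0.6181  ⇒  p = 1/(1 + 0.6181) = 0.6180
Zh-153: 61.80%, Zh-155: 38.20%.

61.80%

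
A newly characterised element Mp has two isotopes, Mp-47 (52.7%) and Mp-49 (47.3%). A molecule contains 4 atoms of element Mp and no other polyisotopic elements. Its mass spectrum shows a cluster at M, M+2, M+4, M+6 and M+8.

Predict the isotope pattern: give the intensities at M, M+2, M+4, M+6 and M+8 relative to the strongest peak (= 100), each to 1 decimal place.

20.7 : 74.3 : 100.0 : 59.8 : 13.4

The 4 Mp atoms are independent, so intensities follow the terms of (0.527 + 0.473)^4.
P(M) = 0.527^4 = 0.077133
P(M+2) = 4 × 0.527^3 × 0.473^1 = 0.276919
P(M+4) = 6 × 0.527^2 × 0.473^2 = 0.372816
P(M+6) = 4 × 0.527^1 × 0.473^3 = 0.223077
P(M+8) = 0.473^4 = 0.050055
The M+4 peak is largest (0.372816); scaling to 100 gives 20.7 : 74.3 : 100.0 : 59.8 : 13.4.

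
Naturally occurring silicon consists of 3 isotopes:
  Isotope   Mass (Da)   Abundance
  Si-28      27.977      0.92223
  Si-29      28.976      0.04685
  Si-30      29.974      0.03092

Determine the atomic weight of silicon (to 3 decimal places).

Average mass = Σ (abundance × isotope mass) = 0.92223 × 27.977 + 0.04685 × 28.976 + 0.03092 × 29.974
= 25.8012 + 1.3575 + 0.9268 = 28.0855 Da

28.086 Da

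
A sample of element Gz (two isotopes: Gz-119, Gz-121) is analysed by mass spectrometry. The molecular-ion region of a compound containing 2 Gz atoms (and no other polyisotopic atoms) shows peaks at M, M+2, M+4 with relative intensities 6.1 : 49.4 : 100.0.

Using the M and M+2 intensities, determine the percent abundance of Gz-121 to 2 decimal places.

Write p for the Gz-119 fraction. I(M+2)/I(M) = [C(2,1)·p^1·(1−p)] / p^2 = 2·(1−p)/p = 49.4/6.1 = 8.0984
(1−p)/p = 8.0984/2 = 4.0492  ⇒  p = 1/(1 + 4.0492) = 0.1981
Gz-119: 19.81%, Gz-121: 80.19%.

80.19%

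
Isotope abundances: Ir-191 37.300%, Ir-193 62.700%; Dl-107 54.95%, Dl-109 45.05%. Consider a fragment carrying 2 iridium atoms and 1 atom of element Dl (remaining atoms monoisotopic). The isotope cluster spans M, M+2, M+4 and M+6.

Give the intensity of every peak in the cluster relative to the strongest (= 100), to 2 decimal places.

17.92 : 74.92 : 100.00 : 41.50

Iridium pattern (n=2): 0.139129 : 0.467742 : 0.393129
Element Dl pattern (n=1): 0.5495 : 0.4505
Convolve the two distributions (both contribute in 2-u steps):
  M: 0.139129×0.5495 = 0.076451
  M+2: 0.139129×0.4505 + 0.467742×0.5495 = 0.319702
  M+4: 0.467742×0.4505 + 0.393129×0.5495 = 0.426742
  M+6: 0.393129×0.4505 = 0.177105
Scale to base peak (0.426742) = 100: 17.92 : 74.92 : 100.00 : 41.50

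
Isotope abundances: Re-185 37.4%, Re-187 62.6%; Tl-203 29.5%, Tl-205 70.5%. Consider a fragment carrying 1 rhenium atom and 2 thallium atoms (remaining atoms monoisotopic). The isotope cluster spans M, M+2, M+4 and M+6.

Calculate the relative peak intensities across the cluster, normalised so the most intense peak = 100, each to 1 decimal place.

7.3 : 47.1 : 100.0 : 69.7

Rhenium pattern (n=1): 0.3740 : 0.6260
Thallium pattern (n=2): 0.087025 : 0.41595 : 0.497025
Convolve the two distributions (both contribute in 2-u steps):
  M: 0.3740×0.087025 = 0.032547
  M+2: 0.3740×0.41595 + 0.6260×0.087025 = 0.210043
  M+4: 0.3740×0.497025 + 0.6260×0.41595 = 0.446272
  M+6: 0.6260×0.497025 = 0.311138
Scale to base peak (0.446272) = 100: 7.3 : 47.1 : 100.0 : 69.7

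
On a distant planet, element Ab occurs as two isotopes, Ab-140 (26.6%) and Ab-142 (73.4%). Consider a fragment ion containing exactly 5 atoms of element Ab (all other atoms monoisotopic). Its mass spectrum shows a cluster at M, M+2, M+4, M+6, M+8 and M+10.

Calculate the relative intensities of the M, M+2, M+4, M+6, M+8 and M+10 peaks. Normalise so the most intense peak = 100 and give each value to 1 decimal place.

0.3 : 4.8 : 26.3 : 72.5 : 100.0 : 55.2

The 5 Ab atoms are independent, so intensities follow the terms of (0.266 + 0.734)^5.
P(M) = 0.266^5 = 0.001332
P(M+2) = 5 × 0.266^4 × 0.734^1 = 0.018374
P(M+4) = 10 × 0.266^3 × 0.734^2 = 0.101400
P(M+6) = 10 × 0.266^2 × 0.734^3 = 0.279802
P(M+8) = 5 × 0.266^1 × 0.734^4 = 0.386043
P(M+10) = 0.734^5 = 0.213049
The M+8 peak is largest (0.386043); scaling to 100 gives 0.3 : 4.8 : 26.3 : 72.5 : 100.0 : 55.2.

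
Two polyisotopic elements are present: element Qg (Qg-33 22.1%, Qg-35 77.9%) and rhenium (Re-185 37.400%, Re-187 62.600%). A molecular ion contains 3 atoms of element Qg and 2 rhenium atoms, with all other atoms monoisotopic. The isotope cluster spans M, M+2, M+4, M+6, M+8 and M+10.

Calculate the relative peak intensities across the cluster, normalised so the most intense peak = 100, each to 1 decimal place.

0.4 : 5.5 : 30.1 : 79.0 : 100.0 : 48.9

Element Qg pattern (n=3): 0.01079386 : 0.11414142 : 0.40233558 : 0.47272914
Rhenium pattern (n=2): 0.139876 : 0.468248 : 0.391876
Convolve the two distributions (both contribute in 2-u steps):
  M: 0.01079386×0.139876 = 0.001510
  M+2: 0.01079386×0.468248 + 0.11414142×0.139876 = 0.021020
  M+4: 0.01079386×0.391876 + 0.11414142×0.468248 + 0.40233558×0.139876 = 0.113953
  M+6: 0.11414142×0.391876 + 0.40233558×0.468248 + 0.47272914×0.139876 = 0.299246
  M+8: 0.40233558×0.391876 + 0.47272914×0.468248 = 0.379020
  M+10: 0.47272914×0.391876 = 0.185251
Scale to base peak (0.379020) = 100: 0.4 : 5.5 : 30.1 : 79.0 : 100.0 : 48.9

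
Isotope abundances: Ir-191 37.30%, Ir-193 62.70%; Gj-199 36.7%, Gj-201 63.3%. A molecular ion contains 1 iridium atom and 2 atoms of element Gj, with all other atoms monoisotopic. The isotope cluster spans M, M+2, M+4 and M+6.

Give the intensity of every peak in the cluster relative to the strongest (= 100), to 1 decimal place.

Iridium pattern (n=1): 0.3730 : 0.6270
Element Gj pattern (n=2): 0.134689 : 0.464622 : 0.400689
Convolve the two distributions (both contribute in 2-u steps):
  M: 0.3730×0.134689 = 0.050239
  M+2: 0.3730×0.464622 + 0.6270×0.134689 = 0.257754
  M+4: 0.3730×0.400689 + 0.6270×0.464622 = 0.440775
  M+6: 0.6270×0.400689 = 0.251232
Scale to base peak (0.440775) = 100: 11.4 : 58.5 : 100.0 : 57.0

11.4 : 58.5 : 100.0 : 57.0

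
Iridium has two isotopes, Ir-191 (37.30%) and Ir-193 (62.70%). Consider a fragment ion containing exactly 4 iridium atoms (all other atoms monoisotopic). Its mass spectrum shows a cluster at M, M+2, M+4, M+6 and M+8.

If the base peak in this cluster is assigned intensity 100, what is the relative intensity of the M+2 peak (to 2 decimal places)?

Binomial terms of (0.3730 + 0.6270)^4: M 0.0194, M+2 0.1302, M+4 0.3282, M+6 0.3678, M+8 0.1546 → M+6 is the base peak.
P(M+6) = C(4,3) × 0.3730^1 × 0.6270^3 = 4 × 0.3730 × 0.24649188 = 0.367766 (base)
P(M+2) = C(4,1) × 0.3730^3 × 0.6270^1 = 4 × 0.05189512 × 0.6270 = 0.130153
Relative intensity = 0.130153 / 0.367766 × 100 = 35.39

35.39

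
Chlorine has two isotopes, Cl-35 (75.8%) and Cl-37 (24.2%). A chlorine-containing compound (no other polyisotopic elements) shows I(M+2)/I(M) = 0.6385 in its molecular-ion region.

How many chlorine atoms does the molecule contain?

With n Cl atoms, P(M+2)/P(M) = C(n,1)·p^(n−1)q / p^n = n·q/p = n · 0.242/0.758.
n = 0.6385 × 0.758/0.242 = 2.00 ≈ 2

2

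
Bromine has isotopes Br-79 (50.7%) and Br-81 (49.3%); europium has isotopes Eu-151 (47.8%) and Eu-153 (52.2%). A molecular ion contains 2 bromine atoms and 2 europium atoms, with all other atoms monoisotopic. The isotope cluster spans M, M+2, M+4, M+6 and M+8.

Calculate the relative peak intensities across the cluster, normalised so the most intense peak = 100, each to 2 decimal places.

15.66 : 64.66 : 100.00 : 68.66 : 17.66

Bromine pattern (n=2): 0.257049 : 0.499902 : 0.243049
Europium pattern (n=2): 0.228484 : 0.499032 : 0.272484
Convolve the two distributions (both contribute in 2-u steps):
  M: 0.257049×0.228484 = 0.058732
  M+2: 0.257049×0.499032 + 0.499902×0.228484 = 0.242495
  M+4: 0.257049×0.272484 + 0.499902×0.499032 + 0.243049×0.228484 = 0.375042
  M+6: 0.499902×0.272484 + 0.243049×0.499032 = 0.257505
  M+8: 0.243049×0.272484 = 0.066227
Scale to base peak (0.375042) = 100: 15.66 : 64.66 : 100.00 : 68.66 : 17.66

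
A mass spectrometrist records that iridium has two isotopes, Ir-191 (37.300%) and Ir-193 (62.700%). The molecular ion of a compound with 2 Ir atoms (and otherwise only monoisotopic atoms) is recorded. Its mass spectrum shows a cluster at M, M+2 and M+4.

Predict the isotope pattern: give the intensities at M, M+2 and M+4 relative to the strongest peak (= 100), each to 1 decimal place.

The 2 Ir atoms are independent, so intensities follow the terms of (0.37300 + 0.62700)^2.
P(M) = 0.37300^2 = 0.139129
P(M+2) = 2 × 0.37300^1 × 0.62700^1 = 0.467742
P(M+4) = 0.62700^2 = 0.393129
The M+2 peak is largest (0.467742); scaling to 100 gives 29.7 : 100.0 : 84.0.

29.7 : 100.0 : 84.0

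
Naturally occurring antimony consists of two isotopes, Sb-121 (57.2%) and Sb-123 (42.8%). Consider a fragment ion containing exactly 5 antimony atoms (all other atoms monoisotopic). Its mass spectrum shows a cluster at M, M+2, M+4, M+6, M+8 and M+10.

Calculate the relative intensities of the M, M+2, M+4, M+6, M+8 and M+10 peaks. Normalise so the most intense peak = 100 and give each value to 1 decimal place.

Expanding (0.572 + 0.428)^5:
P(M) = 0.572^5 = 0.061232
P(M+2) = 5 × 0.572^4 × 0.428^1 = 0.229086
P(M+4) = 10 × 0.572^3 × 0.428^2 = 0.342827
P(M+6) = 10 × 0.572^2 × 0.428^3 = 0.256521
P(M+8) = 5 × 0.572^1 × 0.428^4 = 0.095971
P(M+10) = 0.428^5 = 0.014362
The M+4 peak is largest (0.342827); scaling to 100 gives 17.9 : 66.8 : 100.0 : 74.8 : 28.0 : 4.2.

17.9 : 66.8 : 100.0 : 74.8 : 28.0 : 4.2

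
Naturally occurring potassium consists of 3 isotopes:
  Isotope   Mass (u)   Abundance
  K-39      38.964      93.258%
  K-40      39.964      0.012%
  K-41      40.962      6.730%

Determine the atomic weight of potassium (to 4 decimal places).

39.0986 u

Average mass = Σ (abundance × isotope mass) = 0.93258 × 38.964 + 0.00012 × 39.964 + 0.06730 × 40.962
= 36.33705 + 0.00480 + 2.75674 = 39.09859 u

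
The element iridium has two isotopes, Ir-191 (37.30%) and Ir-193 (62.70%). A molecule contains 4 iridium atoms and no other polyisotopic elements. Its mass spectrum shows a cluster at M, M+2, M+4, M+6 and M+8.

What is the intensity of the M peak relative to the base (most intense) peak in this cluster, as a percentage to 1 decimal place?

Binomial terms of (0.3730 + 0.6270)^4: M 0.0194, M+2 0.1302, M+4 0.3282, M+6 0.3678, M+8 0.1546 → M+6 is the base peak.
P(M+6) = C(4,3) × 0.3730^1 × 0.6270^3 = 4 × 0.3730 × 0.24649188 = 0.367766 (base)
P(M) = C(4,0) × 0.3730^4 × 0.6270^0 = 1 × 0.01935688 × 1.0000 = 0.019357
Relative intensity = 0.019357 / 0.367766 × 100 = 5.3

5.3%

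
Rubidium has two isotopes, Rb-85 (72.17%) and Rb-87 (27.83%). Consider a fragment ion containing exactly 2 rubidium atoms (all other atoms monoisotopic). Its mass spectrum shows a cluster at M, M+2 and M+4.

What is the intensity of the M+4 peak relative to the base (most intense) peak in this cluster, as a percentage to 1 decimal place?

(0.7217 + 0.2783)^2 gives M 0.5209, M+2 0.4017, M+4 0.0775; the largest is M.
P(M) = C(2,0) × 0.7217^2 × 0.2783^0 = 1 × 0.52085089 × 1.0000 = 0.520851 (base)
P(M+4) = C(2,2) × 0.7217^0 × 0.2783^2 = 1 × 1.0000 × 0.07745089 = 0.077451
Relative intensity = 0.077451 / 0.520851 × 100 = 14.9

14.9%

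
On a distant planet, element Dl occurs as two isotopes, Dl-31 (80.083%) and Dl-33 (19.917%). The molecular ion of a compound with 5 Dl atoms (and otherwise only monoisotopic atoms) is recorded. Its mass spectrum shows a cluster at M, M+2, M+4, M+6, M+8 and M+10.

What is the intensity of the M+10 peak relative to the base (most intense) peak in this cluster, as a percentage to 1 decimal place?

Binomial terms of (0.80083 + 0.19917)^5: M 0.3294, M+2 0.4096, M+4 0.2037, M+6 0.0507, M+8 0.0063, M+10 0.0003 → M+2 is the base peak.
P(M+2) = C(5,1) × 0.80083^4 × 0.19917^1 = 5 × 0.41130249 × 0.19917 = 0.409596 (base)
P(M+10) = C(5,5) × 0.80083^0 × 0.19917^5 = 1 × 1.0000 × 0.00031341 = 0.000313
Relative intensity = 0.000313 / 0.409596 × 100 = 0.1

0.1%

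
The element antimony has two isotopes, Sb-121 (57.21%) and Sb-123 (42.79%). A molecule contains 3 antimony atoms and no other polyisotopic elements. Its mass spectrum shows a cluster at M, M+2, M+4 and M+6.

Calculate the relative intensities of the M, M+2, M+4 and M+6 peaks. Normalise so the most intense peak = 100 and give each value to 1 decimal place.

Each Sb atom is independently Sb-121 (p = 0.5721) or Sb-123 (q = 0.4279); the cluster is the binomial expansion (p + q)^3.
P(M) = 0.5721^3 = 0.187247
P(M+2) = 3 × 0.5721^2 × 0.4279^1 = 0.420153
P(M+4) = 3 × 0.5721^1 × 0.4279^2 = 0.314252
P(M+6) = 0.4279^3 = 0.078348
The M+2 peak is largest (0.420153); scaling to 100 gives 44.6 : 100.0 : 74.8 : 18.6.

44.6 : 100.0 : 74.8 : 18.6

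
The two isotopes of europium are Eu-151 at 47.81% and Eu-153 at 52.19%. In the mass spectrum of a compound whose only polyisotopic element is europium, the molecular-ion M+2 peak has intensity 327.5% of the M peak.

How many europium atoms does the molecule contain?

3

With n Eu atoms, P(M+2)/P(M) = C(n,1)·p^(n−1)q / p^n = n·q/p = n · 0.5219/0.4781.
n = 3.275 × 0.4781/0.5219 = 3.00 ≈ 3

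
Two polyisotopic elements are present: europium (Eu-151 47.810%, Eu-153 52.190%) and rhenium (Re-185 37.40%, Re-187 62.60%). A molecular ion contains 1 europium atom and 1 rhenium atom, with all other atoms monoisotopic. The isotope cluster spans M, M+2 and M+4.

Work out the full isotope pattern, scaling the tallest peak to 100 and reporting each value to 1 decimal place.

Europium pattern (n=1): 0.4781 : 0.5219
Rhenium pattern (n=1): 0.3740 : 0.6260
Convolve the two distributions (both contribute in 2-u steps):
  M: 0.4781×0.3740 = 0.178809
  M+2: 0.4781×0.6260 + 0.5219×0.3740 = 0.494481
  M+4: 0.5219×0.6260 = 0.326709
Scale to base peak (0.494481) = 100: 36.2 : 100.0 : 66.1

36.2 : 100.0 : 66.1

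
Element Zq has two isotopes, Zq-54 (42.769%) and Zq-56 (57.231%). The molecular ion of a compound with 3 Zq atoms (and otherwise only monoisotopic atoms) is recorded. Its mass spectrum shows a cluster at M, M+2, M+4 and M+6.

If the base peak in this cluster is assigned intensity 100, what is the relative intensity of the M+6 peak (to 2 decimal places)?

Term probabilities: M 0.0782, M+2 0.3141, M+4 0.4203, M+6 0.1875. Base peak = M+4.
P(M+4) = C(3,2) × 0.42769^1 × 0.57231^2 = 3 × 0.42769 × 0.32753874 = 0.420255 (base)
P(M+6) = C(3,3) × 0.42769^0 × 0.57231^3 = 1 × 1.0000 × 0.18745369 = 0.187454
Relative intensity = 0.187454 / 0.420255 × 100 = 44.60

44.60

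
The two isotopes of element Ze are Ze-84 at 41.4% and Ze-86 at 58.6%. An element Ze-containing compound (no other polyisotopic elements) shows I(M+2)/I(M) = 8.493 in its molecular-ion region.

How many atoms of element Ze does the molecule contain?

The M+2/M ratio from n Ze atoms is n · q/p = n · 0.586/0.414.
n = 8.493 × 0.414/0.586 = 6.00 ≈ 6

6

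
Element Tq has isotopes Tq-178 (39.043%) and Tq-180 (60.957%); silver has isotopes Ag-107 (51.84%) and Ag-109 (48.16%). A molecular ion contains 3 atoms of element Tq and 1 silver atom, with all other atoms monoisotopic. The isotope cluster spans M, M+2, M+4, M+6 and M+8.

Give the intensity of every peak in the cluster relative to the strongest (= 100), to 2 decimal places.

8.57 : 48.12 : 100.00 : 90.87 : 30.31

Element Tq pattern (n=3): 0.05951543 : 0.27876048 : 0.43522277 : 0.22650133
Silver pattern (n=1): 0.5184 : 0.4816
Convolve the two distributions (both contribute in 2-u steps):
  M: 0.05951543×0.5184 = 0.030853
  M+2: 0.05951543×0.4816 + 0.27876048×0.5184 = 0.173172
  M+4: 0.27876048×0.4816 + 0.43522277×0.5184 = 0.359871
  M+6: 0.43522277×0.4816 + 0.22650133×0.5184 = 0.327022
  M+8: 0.22650133×0.4816 = 0.109083
Scale to base peak (0.359871) = 100: 8.57 : 48.12 : 100.00 : 90.87 : 30.31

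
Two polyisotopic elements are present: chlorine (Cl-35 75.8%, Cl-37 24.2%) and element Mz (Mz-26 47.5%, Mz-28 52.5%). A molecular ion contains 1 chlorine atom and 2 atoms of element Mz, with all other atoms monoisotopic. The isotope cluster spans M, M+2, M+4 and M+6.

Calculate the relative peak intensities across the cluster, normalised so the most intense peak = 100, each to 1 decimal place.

39.5 : 100.0 : 76.2 : 15.4

Chlorine pattern (n=1): 0.7580 : 0.2420
Element Mz pattern (n=2): 0.225625 : 0.49875 : 0.275625
Convolve the two distributions (both contribute in 2-u steps):
  M: 0.7580×0.225625 = 0.171024
  M+2: 0.7580×0.49875 + 0.2420×0.225625 = 0.432654
  M+4: 0.7580×0.275625 + 0.2420×0.49875 = 0.329621
  M+6: 0.2420×0.275625 = 0.066701
Scale to base peak (0.432654) = 100: 39.5 : 100.0 : 76.2 : 15.4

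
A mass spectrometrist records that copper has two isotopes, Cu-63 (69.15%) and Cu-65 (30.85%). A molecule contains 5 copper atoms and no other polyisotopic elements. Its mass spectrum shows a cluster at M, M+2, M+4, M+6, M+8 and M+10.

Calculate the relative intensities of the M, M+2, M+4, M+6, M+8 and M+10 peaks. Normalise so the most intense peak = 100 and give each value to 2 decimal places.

Expanding (0.6915 + 0.3085)^5:
P(M) = 0.6915^5 = 0.158111
P(M+2) = 5 × 0.6915^4 × 0.3085^1 = 0.352691
P(M+4) = 10 × 0.6915^3 × 0.3085^2 = 0.314693
P(M+6) = 10 × 0.6915^2 × 0.3085^3 = 0.140394
P(M+8) = 5 × 0.6915^1 × 0.3085^4 = 0.031317
P(M+10) = 0.3085^5 = 0.002794
The M+2 peak is largest (0.352691); scaling to 100 gives 44.83 : 100.00 : 89.23 : 39.81 : 8.88 : 0.79.

44.83 : 100.00 : 89.23 : 39.81 : 8.88 : 0.79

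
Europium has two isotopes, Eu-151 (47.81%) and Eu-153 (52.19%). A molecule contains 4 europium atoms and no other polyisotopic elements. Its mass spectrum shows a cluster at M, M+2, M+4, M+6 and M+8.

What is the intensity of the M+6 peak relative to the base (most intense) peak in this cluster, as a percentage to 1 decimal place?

Binomial terms of (0.4781 + 0.5219)^4: M 0.0522, M+2 0.2281, M+4 0.3736, M+6 0.2719, M+8 0.0742 → M+4 is the base peak.
P(M+4) = C(4,2) × 0.4781^2 × 0.5219^2 = 6 × 0.22857961 × 0.27237961 = 0.373563 (base)
P(M+6) = C(4,3) × 0.4781^1 × 0.5219^3 = 4 × 0.4781 × 0.14215492 = 0.271857
Relative intensity = 0.271857 / 0.373563 × 100 = 72.8

72.8%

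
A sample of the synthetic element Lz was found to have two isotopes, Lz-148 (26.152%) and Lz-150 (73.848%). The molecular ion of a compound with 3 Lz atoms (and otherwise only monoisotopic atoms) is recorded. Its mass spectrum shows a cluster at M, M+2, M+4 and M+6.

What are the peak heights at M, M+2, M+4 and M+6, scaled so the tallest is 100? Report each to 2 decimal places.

Expanding (0.26152 + 0.73848)^3:
P(M) = 0.26152^3 = 0.017886
P(M+2) = 3 × 0.26152^2 × 0.73848^1 = 0.151520
P(M+4) = 3 × 0.26152^1 × 0.73848^2 = 0.427862
P(M+6) = 0.73848^3 = 0.402732
The M+4 peak is largest (0.427862); scaling to 100 gives 4.18 : 35.41 : 100.00 : 94.13.

4.18 : 35.41 : 100.00 : 94.13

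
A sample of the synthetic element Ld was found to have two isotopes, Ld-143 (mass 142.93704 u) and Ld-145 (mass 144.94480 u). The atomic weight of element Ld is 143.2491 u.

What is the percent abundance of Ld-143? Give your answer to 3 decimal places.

With x = fraction of Ld-143 (so Ld-145 is 1 − x):
142.93704·x + 144.94480·(1 − x) = 143.2491
(142.93704 − 144.94480)·x = 143.2491 − 144.94480
x = -1.69570 / -2.00776 = 0.84457 → 84.457% Ld-143, 15.543% Ld-145.

84.457%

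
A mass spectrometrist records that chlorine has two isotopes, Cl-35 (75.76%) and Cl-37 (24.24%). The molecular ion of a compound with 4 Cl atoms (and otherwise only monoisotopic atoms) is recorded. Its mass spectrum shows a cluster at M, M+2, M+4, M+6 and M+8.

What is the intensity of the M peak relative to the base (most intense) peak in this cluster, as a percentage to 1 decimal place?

78.1%

Binomial terms of (0.7576 + 0.2424)^4: M 0.3294, M+2 0.4216, M+4 0.2023, M+6 0.0432, M+8 0.0035 → M+2 is the base peak.
P(M+2) = C(4,1) × 0.7576^3 × 0.2424^1 = 4 × 0.4348304 × 0.2424 = 0.421612 (base)
P(M) = C(4,0) × 0.7576^4 × 0.2424^0 = 1 × 0.32942751 × 1.0000 = 0.329428
Relative intensity = 0.329428 / 0.421612 × 100 = 78.1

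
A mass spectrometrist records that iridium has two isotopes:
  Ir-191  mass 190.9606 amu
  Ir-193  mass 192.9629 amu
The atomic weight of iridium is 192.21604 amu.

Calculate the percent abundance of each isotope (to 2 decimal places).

Ir-191: 37.30%, Ir-193: 62.70%

Let x be the fractional abundance of Ir-191; then Ir-193 has abundance 1 − x.
190.9606·x + 192.9629·(1 − x) = 192.21604
(190.9606 − 192.9629)·x = 192.21604 − 192.9629
x = -0.74686 / -2.0023 = 0.37300 → 37.30% Ir-191, 62.70% Ir-193.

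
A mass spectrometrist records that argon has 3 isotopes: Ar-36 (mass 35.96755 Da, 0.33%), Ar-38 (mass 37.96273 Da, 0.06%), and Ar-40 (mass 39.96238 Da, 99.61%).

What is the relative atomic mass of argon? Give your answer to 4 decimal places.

39.9480 Da

The abundance-weighted mean is 0.0033 × 35.96755 + 0.0006 × 37.96273 + 0.9961 × 39.96238
= 0.118693 + 0.022778 + 39.806527 = 39.947998 Da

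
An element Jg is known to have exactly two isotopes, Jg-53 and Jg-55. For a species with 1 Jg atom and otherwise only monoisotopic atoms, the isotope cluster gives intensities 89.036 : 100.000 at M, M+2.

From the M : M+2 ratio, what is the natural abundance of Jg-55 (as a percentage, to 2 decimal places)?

If p is the fraction of Jg that is Jg-53, then I(M+2)/I(M) = [C(1,1)·p^0·(1−p)] / p^1 = 1·(1−p)/p = 100.000/89.036 = 1.1231
(1−p)/p = 1.1231/1 = 1.1231  ⇒  p = 1/(1 + 1.1231) = 0.4710
Jg-53: 47.10%, Jg-55: 52.90%.

52.90%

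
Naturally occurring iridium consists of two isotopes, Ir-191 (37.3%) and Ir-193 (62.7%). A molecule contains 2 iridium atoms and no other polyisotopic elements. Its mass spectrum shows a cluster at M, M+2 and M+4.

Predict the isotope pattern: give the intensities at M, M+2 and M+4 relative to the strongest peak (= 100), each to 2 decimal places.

29.74 : 100.00 : 84.05

Each Ir atom is independently Ir-191 (p = 0.373) or Ir-193 (q = 0.627); the cluster is the binomial expansion (p + q)^2.
P(M) = 0.373^2 = 0.139129
P(M+2) = 2 × 0.373^1 × 0.627^1 = 0.467742
P(M+4) = 0.627^2 = 0.393129
The M+2 peak is largest (0.467742); scaling to 100 gives 29.74 : 100.00 : 84.05.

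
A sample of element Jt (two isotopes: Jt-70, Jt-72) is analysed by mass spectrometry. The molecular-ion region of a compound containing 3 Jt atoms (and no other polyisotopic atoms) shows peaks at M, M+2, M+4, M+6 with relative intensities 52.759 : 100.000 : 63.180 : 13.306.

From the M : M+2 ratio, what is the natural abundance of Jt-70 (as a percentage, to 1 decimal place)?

Let p = fractional abundance of Jt-70. I(M+2)/I(M) = [C(3,1)·p^2·(1−p)] / p^3 = 3·(1−p)/p = 100.000/52.759 = 1.8954
(1−p)/p = 1.8954/3 = 0.6318  ⇒  p = 1/(1 + 0.6318) = 0.6128
Jt-70: 61.3%, Jt-72: 38.7%.

61.3%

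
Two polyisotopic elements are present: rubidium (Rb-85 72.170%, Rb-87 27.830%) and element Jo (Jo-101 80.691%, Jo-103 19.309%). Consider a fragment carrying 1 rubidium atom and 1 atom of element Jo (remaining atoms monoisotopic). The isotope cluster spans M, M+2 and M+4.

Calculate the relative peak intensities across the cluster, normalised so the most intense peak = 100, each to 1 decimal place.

Rubidium pattern (n=1): 0.7217 : 0.2783
Element Jo pattern (n=1): 0.80691 : 0.19309
Convolve the two distributions (both contribute in 2-u steps):
  M: 0.7217×0.80691 = 0.582347
  M+2: 0.7217×0.19309 + 0.2783×0.80691 = 0.363916
  M+4: 0.2783×0.19309 = 0.053737
Scale to base peak (0.582347) = 100: 100.0 : 62.5 : 9.2

100.0 : 62.5 : 9.2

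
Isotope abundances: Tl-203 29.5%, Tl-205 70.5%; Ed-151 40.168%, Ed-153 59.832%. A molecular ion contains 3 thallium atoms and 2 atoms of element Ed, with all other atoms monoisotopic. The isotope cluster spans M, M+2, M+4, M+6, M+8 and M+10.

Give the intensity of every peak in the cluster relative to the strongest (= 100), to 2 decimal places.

1.24 : 12.59 : 50.51 : 100.00 : 97.61 : 37.57

Thallium pattern (n=3): 0.02567237 : 0.18405787 : 0.43986713 : 0.35040263
Element Ed pattern (n=2): 0.16134682 : 0.48066636 : 0.35798682
Convolve the two distributions (both contribute in 2-u steps):
  M: 0.02567237×0.16134682 = 0.004142
  M+2: 0.02567237×0.48066636 + 0.18405787×0.16134682 = 0.042037
  M+4: 0.02567237×0.35798682 + 0.18405787×0.48066636 + 0.43986713×0.16134682 = 0.168632
  M+6: 0.18405787×0.35798682 + 0.43986713×0.48066636 + 0.35040263×0.16134682 = 0.333856
  M+8: 0.43986713×0.35798682 + 0.35040263×0.48066636 = 0.325893
  M+10: 0.35040263×0.35798682 = 0.125440
Scale to base peak (0.333856) = 100: 1.24 : 12.59 : 50.51 : 100.00 : 97.61 : 37.57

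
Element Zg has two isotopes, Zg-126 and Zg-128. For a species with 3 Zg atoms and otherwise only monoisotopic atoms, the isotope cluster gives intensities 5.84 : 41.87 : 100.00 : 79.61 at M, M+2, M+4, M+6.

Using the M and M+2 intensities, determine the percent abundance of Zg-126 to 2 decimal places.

29.50%

If p is the fraction of Zg that is Zg-126, then I(M+2)/I(M) = [C(3,1)·p^2·(1−p)] / p^3 = 3·(1−p)/p = 41.87/5.84 = 7.1695
(1−p)/p = 7.1695/3 = 2.3898  ⇒  p = 1/(1 + 2.3898) = 0.2950
Zg-126: 29.50%, Zg-128: 70.50%.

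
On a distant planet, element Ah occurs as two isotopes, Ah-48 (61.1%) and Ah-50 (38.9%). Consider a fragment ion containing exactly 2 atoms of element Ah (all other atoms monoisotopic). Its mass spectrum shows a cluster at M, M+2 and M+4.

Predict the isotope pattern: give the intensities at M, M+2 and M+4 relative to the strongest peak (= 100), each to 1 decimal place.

78.5 : 100.0 : 31.8

Expanding (0.611 + 0.389)^2:
P(M) = 0.611^2 = 0.373321
P(M+2) = 2 × 0.611^1 × 0.389^1 = 0.475358
P(M+4) = 0.389^2 = 0.151321
The M+2 peak is largest (0.475358); scaling to 100 gives 78.5 : 100.0 : 31.8.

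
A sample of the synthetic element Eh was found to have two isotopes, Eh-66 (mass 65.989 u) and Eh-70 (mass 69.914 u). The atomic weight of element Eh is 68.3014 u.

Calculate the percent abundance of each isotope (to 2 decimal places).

Eh-66: 41.09%, Eh-70: 58.91%

With x = fraction of Eh-66 (so Eh-70 is 1 − x):
65.989·x + 69.914·(1 − x) = 68.3014
(65.989 − 69.914)·x = 68.3014 − 69.914
x = -1.6126 / -3.925 = 0.41085 → 41.09% Eh-66, 58.91% Eh-70.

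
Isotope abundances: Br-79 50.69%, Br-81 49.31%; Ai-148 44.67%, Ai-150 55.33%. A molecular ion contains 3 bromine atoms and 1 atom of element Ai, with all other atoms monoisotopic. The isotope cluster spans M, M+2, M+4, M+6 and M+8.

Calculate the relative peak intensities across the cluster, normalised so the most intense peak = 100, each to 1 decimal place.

Bromine pattern (n=3): 0.13024674 : 0.3801026 : 0.36975457 : 0.11989609
Element Ai pattern (n=1): 0.4467 : 0.5533
Convolve the two distributions (both contribute in 2-u steps):
  M: 0.13024674×0.4467 = 0.058181
  M+2: 0.13024674×0.5533 + 0.3801026×0.4467 = 0.241857
  M+4: 0.3801026×0.5533 + 0.36975457×0.4467 = 0.375480
  M+6: 0.36975457×0.5533 + 0.11989609×0.4467 = 0.258143
  M+8: 0.11989609×0.5533 = 0.066339
Scale to base peak (0.375480) = 100: 15.5 : 64.4 : 100.0 : 68.8 : 17.7

15.5 : 64.4 : 100.0 : 68.8 : 17.7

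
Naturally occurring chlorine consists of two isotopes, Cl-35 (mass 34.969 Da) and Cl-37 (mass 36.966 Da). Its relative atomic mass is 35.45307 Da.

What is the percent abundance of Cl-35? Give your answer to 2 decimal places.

Let x be the fractional abundance of Cl-35; then Cl-37 has abundance 1 − x.
34.969·x + 36.966·(1 − x) = 35.45307
(34.969 − 36.966)·x = 35.45307 − 36.966
x = -1.51293 / -1.997 = 0.75760 → 75.76% Cl-35, 24.24% Cl-37.

75.76%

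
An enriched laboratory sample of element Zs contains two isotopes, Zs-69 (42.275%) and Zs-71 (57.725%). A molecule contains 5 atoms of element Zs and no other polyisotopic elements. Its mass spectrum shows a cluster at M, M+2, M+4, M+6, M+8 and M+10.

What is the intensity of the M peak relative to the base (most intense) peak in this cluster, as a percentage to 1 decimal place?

(0.42275 + 0.57725)^5 gives M 0.0135, M+2 0.0922, M+4 0.2518, M+6 0.3438, M+8 0.2347, M+10 0.0641; the largest is M+6.
P(M+6) = C(5,3) × 0.42275^2 × 0.57725^3 = 10 × 0.17871756 × 0.19234984 = 0.343763 (base)
P(M) = C(5,0) × 0.42275^5 × 0.57725^0 = 1 × 0.01350262 × 1.0000 = 0.013503
Relative intensity = 0.013503 / 0.343763 × 100 = 3.9

3.9%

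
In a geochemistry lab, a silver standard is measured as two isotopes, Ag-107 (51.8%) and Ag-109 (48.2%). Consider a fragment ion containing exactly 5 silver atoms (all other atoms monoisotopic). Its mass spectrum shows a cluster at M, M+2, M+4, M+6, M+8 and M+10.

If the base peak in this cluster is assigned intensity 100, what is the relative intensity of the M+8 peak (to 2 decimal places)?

Binomial terms of (0.518 + 0.482)^5: M 0.0373, M+2 0.1735, M+4 0.3229, M+6 0.3005, M+8 0.1398, M+10 0.0260 → M+4 is the base peak.
P(M+4) = C(5,2) × 0.518^3 × 0.482^2 = 10 × 0.13899183 × 0.232324 = 0.322911 (base)
P(M+8) = C(5,4) × 0.518^1 × 0.482^4 = 5 × 0.5180 × 0.05397444 = 0.139794
Relative intensity = 0.139794 / 0.322911 × 100 = 43.29

43.29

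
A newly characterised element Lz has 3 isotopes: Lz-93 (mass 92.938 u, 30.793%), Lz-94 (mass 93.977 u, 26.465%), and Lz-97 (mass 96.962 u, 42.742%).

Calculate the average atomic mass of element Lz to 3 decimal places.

94.933 u

Ar = Σ fᵢ·mᵢ = 0.30793 × 92.938 + 0.26465 × 93.977 + 0.42742 × 96.962
= 28.6184 + 24.8710 + 41.4435 = 94.9329 u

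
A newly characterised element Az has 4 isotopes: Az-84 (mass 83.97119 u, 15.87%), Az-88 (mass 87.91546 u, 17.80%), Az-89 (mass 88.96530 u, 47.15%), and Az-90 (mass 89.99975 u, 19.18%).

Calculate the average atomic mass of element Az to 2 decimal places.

Ar = Σ fᵢ·mᵢ = 0.1587 × 83.97119 + 0.1780 × 87.91546 + 0.4715 × 88.96530 + 0.1918 × 89.99975
= 13.326228 + 15.648952 + 41.947139 + 17.261952 = 88.184271 u

88.18 u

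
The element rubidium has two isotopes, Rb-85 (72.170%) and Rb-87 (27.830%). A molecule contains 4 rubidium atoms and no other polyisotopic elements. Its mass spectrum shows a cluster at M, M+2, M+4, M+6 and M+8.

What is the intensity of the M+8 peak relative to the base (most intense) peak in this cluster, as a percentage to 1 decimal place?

Term probabilities: M 0.2713, M+2 0.4184, M+4 0.2420, M+6 0.0622, M+8 0.0060. Base peak = M+2.
P(M+2) = C(4,1) × 0.72170^3 × 0.27830^1 = 4 × 0.37589809 × 0.2783 = 0.418450 (base)
P(M+8) = C(4,4) × 0.72170^0 × 0.27830^4 = 1 × 1.0000 × 0.00599864 = 0.005999
Relative intensity = 0.005999 / 0.418450 × 100 = 1.4

1.4%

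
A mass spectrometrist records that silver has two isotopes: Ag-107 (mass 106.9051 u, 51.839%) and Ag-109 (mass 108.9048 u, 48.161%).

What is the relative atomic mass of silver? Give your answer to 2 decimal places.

Average mass = Σ (abundance × isotope mass) = 0.51839 × 106.9051 + 0.48161 × 108.9048
= 55.41853 + 52.44964 = 107.86817 u

107.87 u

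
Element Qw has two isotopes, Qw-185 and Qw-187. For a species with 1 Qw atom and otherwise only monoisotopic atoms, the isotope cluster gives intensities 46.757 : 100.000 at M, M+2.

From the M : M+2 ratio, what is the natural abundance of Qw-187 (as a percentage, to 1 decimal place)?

68.1%

Let p = fractional abundance of Qw-185. I(M+2)/I(M) = [C(1,1)·p^0·(1−p)] / p^1 = 1·(1−p)/p = 100.000/46.757 = 2.1387
(1−p)/p = 2.1387/1 = 2.1387  ⇒  p = 1/(1 + 2.1387) = 0.3186
Qw-185: 31.9%, Qw-187: 68.1%.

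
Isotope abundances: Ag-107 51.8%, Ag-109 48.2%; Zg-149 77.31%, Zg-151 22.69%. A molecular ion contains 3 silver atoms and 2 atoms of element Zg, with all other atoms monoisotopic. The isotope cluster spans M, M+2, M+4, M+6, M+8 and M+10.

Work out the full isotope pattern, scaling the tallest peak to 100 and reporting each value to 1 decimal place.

23.1 : 78.2 : 100.0 : 59.5 : 16.1 : 1.6

Silver pattern (n=3): 0.13899183 : 0.3879965 : 0.3610315 : 0.11198017
Element Zg pattern (n=2): 0.59768361 : 0.35083278 : 0.05148361
Convolve the two distributions (both contribute in 2-u steps):
  M: 0.13899183×0.59768361 = 0.083073
  M+2: 0.13899183×0.35083278 + 0.3879965×0.59768361 = 0.280662
  M+4: 0.13899183×0.05148361 + 0.3879965×0.35083278 + 0.3610315×0.59768361 = 0.359060
  M+6: 0.3879965×0.05148361 + 0.3610315×0.35083278 + 0.11198017×0.59768361 = 0.213566
  M+8: 0.3610315×0.05148361 + 0.11198017×0.35083278 = 0.057874
  M+10: 0.11198017×0.05148361 = 0.005765
Scale to base peak (0.359060) = 100: 23.1 : 78.2 : 100.0 : 59.5 : 16.1 : 1.6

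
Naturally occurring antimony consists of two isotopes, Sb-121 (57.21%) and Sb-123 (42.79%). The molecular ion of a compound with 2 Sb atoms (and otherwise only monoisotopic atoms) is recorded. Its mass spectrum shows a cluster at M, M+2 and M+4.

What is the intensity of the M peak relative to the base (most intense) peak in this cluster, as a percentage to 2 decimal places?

Term probabilities: M 0.3273, M+2 0.4896, M+4 0.1831. Base peak = M+2.
P(M+2) = C(2,1) × 0.5721^1 × 0.4279^1 = 2 × 0.5721 × 0.4279 = 0.489603 (base)
P(M) = C(2,0) × 0.5721^2 × 0.4279^0 = 1 × 0.32729841 × 1.0000 = 0.327298
Relative intensity = 0.327298 / 0.489603 × 100 = 66.85

66.85%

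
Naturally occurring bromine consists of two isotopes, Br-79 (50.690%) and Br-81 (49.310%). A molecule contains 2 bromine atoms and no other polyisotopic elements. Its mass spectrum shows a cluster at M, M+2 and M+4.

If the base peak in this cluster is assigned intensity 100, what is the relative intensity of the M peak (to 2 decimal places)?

51.40

(0.50690 + 0.49310)^2 gives M 0.2569, M+2 0.4999, M+4 0.2431; the largest is M+2.
P(M+2) = C(2,1) × 0.50690^1 × 0.49310^1 = 2 × 0.5069 × 0.4931 = 0.499905 (base)
P(M) = C(2,0) × 0.50690^2 × 0.49310^0 = 1 × 0.25694761 × 1.0000 = 0.256948
Relative intensity = 0.256948 / 0.499905 × 100 = 51.40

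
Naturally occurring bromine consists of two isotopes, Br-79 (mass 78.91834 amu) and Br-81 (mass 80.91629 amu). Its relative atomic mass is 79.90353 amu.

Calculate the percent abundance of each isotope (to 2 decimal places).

Writing the weighted mean with unknown fraction x of Br-79:
78.91834·x + 80.91629·(1 − x) = 79.90353
(78.91834 − 80.91629)·x = 79.90353 − 80.91629
x = -1.01276 / -1.99795 = 0.50690 → 50.69% Br-79, 49.31% Br-81.

Br-79: 50.69%, Br-81: 49.31%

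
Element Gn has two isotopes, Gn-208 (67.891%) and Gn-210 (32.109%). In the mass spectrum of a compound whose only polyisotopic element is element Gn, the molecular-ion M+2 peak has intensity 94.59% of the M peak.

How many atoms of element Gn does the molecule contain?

With n Gn atoms, P(M+2)/P(M) = C(n,1)·p^(n−1)q / p^n = n·q/p = n · 0.32109/0.67891.
n = 0.9459 × 0.67891/0.32109 = 2.00 ≈ 2

2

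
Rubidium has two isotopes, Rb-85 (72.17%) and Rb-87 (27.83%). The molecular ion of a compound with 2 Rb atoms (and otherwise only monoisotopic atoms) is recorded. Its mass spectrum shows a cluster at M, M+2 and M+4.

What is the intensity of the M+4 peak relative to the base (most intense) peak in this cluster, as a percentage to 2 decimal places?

14.87%

(0.7217 + 0.2783)^2 gives M 0.5209, M+2 0.4017, M+4 0.0775; the largest is M.
P(M) = C(2,0) × 0.7217^2 × 0.2783^0 = 1 × 0.52085089 × 1.0000 = 0.520851 (base)
P(M+4) = C(2,2) × 0.7217^0 × 0.2783^2 = 1 × 1.0000 × 0.07745089 = 0.077451
Relative intensity = 0.077451 / 0.520851 × 100 = 14.87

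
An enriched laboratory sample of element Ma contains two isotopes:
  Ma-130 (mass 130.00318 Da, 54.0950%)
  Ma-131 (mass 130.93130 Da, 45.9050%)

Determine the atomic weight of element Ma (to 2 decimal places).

Weight each isotope mass by its fractional abundance: 0.540950 × 130.00318 + 0.459050 × 130.93130
= 70.325220 + 60.104013 = 130.429233 Da

130.43 Da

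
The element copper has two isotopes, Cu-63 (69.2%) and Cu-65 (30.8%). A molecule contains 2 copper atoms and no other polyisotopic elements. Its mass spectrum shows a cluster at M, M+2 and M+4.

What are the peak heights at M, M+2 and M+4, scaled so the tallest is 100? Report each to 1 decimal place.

Expanding (0.692 + 0.308)^2:
P(M) = 0.692^2 = 0.478864
P(M+2) = 2 × 0.692^1 × 0.308^1 = 0.426272
P(M+4) = 0.308^2 = 0.094864
The M peak is largest (0.478864); scaling to 100 gives 100.0 : 89.0 : 19.8.

100.0 : 89.0 : 19.8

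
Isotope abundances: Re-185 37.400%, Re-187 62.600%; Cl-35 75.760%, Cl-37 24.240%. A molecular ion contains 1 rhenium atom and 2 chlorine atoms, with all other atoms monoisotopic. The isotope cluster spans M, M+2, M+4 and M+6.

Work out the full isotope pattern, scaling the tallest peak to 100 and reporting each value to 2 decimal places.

43.22 : 100.00 : 50.72 : 7.41

Rhenium pattern (n=1): 0.3740 : 0.6260
Chlorine pattern (n=2): 0.57395776 : 0.36728448 : 0.05875776
Convolve the two distributions (both contribute in 2-u steps):
  M: 0.3740×0.57395776 = 0.214660
  M+2: 0.3740×0.36728448 + 0.6260×0.57395776 = 0.496662
  M+4: 0.3740×0.05875776 + 0.6260×0.36728448 = 0.251895
  M+6: 0.6260×0.05875776 = 0.036782
Scale to base peak (0.496662) = 100: 43.22 : 100.00 : 50.72 : 7.41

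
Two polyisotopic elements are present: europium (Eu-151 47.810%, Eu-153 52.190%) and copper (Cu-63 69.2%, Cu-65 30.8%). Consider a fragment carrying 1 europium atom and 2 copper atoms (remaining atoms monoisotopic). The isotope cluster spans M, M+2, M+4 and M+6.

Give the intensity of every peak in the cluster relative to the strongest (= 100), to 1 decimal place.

50.5 : 100.0 : 59.0 : 10.9

Europium pattern (n=1): 0.4781 : 0.5219
Copper pattern (n=2): 0.478864 : 0.426272 : 0.094864
Convolve the two distributions (both contribute in 2-u steps):
  M: 0.4781×0.478864 = 0.228945
  M+2: 0.4781×0.426272 + 0.5219×0.478864 = 0.453720
  M+4: 0.4781×0.094864 + 0.5219×0.426272 = 0.267826
  M+6: 0.5219×0.094864 = 0.049510
Scale to base peak (0.453720) = 100: 50.5 : 100.0 : 59.0 : 10.9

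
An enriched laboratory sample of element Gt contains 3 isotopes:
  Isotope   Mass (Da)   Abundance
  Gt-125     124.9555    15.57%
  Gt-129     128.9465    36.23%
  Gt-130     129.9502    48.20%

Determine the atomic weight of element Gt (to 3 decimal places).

The abundance-weighted mean is 0.1557 × 124.9555 + 0.3623 × 128.9465 + 0.4820 × 129.9502
= 19.45557 + 46.71732 + 62.63600 = 128.80889 Da

128.809 Da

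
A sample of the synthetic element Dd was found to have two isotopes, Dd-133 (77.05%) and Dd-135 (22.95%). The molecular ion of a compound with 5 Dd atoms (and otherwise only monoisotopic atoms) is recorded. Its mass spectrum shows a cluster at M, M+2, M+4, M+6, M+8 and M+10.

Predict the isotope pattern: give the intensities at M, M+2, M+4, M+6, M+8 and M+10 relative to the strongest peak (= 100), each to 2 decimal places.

67.15 : 100.00 : 59.57 : 17.74 : 2.64 : 0.16

Expanding (0.7705 + 0.2295)^5:
P(M) = 0.7705^5 = 0.271558
P(M+2) = 5 × 0.7705^4 × 0.2295^1 = 0.404430
P(M+4) = 10 × 0.7705^3 × 0.2295^2 = 0.240926
P(M+6) = 10 × 0.7705^2 × 0.2295^3 = 0.071762
P(M+8) = 5 × 0.7705^1 × 0.2295^4 = 0.010687
P(M+10) = 0.2295^5 = 0.000637
The M+2 peak is largest (0.404430); scaling to 100 gives 67.15 : 100.00 : 59.57 : 17.74 : 2.64 : 0.16.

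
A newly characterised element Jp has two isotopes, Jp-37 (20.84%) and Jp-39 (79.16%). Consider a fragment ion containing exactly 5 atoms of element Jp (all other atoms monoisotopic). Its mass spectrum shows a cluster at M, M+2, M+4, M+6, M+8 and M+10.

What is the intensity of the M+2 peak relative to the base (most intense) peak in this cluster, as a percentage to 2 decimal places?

1.82%

Binomial terms of (0.2084 + 0.7916)^5: M 0.0004, M+2 0.0075, M+4 0.0567, M+6 0.2154, M+8 0.4092, M+10 0.3108 → M+8 is the base peak.
P(M+8) = C(5,4) × 0.2084^1 × 0.7916^4 = 5 × 0.2084 × 0.39266586 = 0.409158 (base)
P(M+2) = C(5,1) × 0.2084^4 × 0.7916^1 = 5 × 0.00188621 × 0.7916 = 0.007466
Relative intensity = 0.007466 / 0.409158 × 100 = 1.82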